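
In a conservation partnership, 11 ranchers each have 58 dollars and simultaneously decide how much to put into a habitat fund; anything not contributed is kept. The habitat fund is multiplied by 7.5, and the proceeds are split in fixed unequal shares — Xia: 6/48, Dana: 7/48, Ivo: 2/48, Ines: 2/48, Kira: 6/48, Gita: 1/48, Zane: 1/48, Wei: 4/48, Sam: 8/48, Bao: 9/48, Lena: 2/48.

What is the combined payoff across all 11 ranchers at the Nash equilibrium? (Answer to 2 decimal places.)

1769.00 dollars

A player with share s gets back 7.5·s per unit contributed, so full contribution is dominant for anyone with s > 1/7.5 = 0.1333 and zero contribution is dominant for anyone below.
The shares above 0.1333 belong to Dana, Sam and Bao, contributing 58 each; the remaining 8 contribute 0. Total contributed: 174.
The habitat fund pays out 7.5 × 174 = 1305.00 in total (split across the unequal shares, but the aggregate is all that matters for the group sum).
The 8 free-riders keep 58 each, adding 464. Group total = 464 + 1305.00 = 1769.00.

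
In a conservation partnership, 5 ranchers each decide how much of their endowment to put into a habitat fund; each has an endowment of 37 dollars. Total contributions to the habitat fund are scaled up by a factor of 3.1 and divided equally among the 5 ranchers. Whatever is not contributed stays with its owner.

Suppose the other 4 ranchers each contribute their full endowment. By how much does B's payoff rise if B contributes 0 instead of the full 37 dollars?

14.06 dollars

Switching from a contribution of 37 to 0 lets B keep an extra 37 dollars, but lowers the habitat fund by 37, which costs B their own share of that drop: 3.1/5 × 37 = 22.94.
Net gain = 37 − 22.94 = 14.06. The private return per contributed unit (0.6200) is below 1, so free-riding is indeed the best response regardless of what the others do.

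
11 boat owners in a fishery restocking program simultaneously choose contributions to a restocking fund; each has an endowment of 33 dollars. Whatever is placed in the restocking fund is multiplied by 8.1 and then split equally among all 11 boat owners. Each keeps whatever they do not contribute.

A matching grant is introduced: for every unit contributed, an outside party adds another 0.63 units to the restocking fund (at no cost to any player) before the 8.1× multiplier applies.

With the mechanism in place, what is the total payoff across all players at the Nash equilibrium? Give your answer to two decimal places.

The effective private return per unit is now 8.1 × 1.63 / 11 = 1.2003 > 1, so every player's dominant strategy flips to full contribution.
So the Nash equilibrium is full contribution by all 11; the group earns 8.1 × 1.63 × 363 = 4792.69.

4792.69 dollars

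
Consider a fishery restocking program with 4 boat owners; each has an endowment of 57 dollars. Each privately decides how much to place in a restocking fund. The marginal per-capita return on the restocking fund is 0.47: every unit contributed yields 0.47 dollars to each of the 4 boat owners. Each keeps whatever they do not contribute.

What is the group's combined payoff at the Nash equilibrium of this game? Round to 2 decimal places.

The private return per contributed unit is 0.47 < 1, so contributing 0 is dominant for every player. At the Nash equilibrium everyone keeps their 57, and the group total is 4 × 57 = 228.

228.00 dollars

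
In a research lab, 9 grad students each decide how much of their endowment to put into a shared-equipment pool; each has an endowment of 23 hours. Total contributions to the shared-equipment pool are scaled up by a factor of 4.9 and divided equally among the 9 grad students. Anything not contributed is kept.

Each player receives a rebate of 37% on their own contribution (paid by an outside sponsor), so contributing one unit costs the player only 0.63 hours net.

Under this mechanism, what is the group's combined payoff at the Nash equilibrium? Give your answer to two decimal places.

207.00 hours

The effective private return is (4.9/9) / 0.63 = 0.8642, which is still under 1, so the mechanism doesn't change anyone's dominant strategy: zero contribution.
Everyone keeps their endowment and the group total is 9 × 23 = 207.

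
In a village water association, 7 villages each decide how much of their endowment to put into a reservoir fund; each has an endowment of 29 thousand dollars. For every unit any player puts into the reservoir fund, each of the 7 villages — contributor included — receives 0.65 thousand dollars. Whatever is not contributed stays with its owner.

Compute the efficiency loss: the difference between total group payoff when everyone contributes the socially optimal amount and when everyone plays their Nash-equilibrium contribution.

720.65 thousand dollars

The private return per contributed unit is 0.65 < 1, so contributing 0 is dominant for every player. At the Nash equilibrium everyone keeps their 29, and the group total is 7 × 29 = 203.
Each contributed unit returns 4.550 to the group as a whole (0.65 to each of 7 players), which exceeds 1, so the social optimum is full contribution: group total = 4.550 × 203 = 923.65.
Efficiency loss = 923.65 − 203 = 720.65.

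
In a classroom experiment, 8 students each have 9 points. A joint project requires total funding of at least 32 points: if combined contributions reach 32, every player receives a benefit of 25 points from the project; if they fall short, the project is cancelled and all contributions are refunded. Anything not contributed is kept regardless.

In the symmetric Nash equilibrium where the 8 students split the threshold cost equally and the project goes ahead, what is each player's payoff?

30 points

Equal share of the threshold: 32/8 = 4.
At this profile no one gains by cutting their contribution: any cut drops the total below 32, the project is cancelled, contributions are refunded, and the deviator ends with 9, which is less than 9 − 4 + 25 = 30. Contributing more than 4 just wastes the excess. So contributing exactly 4 is a best response.
Each player's payoff: 9 − 4 + 25 = 30.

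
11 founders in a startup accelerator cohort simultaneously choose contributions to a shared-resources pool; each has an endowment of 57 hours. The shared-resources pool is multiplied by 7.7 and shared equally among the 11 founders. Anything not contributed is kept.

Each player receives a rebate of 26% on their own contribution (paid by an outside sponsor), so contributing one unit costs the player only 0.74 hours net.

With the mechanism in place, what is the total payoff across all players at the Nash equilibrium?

627.00 hours

The effective private return is (7.7/11) / 0.74 = 0.9459, which is still under 1, so the mechanism doesn't change anyone's dominant strategy: zero contribution.
At the Nash equilibrium no one contributes; group total payoff = 11 × 57 = 627.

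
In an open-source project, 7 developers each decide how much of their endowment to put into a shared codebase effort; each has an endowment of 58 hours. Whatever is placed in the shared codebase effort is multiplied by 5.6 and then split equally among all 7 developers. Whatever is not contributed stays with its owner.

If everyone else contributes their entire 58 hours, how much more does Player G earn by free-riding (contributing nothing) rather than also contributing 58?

11.60 hours

Switching from a contribution of 58 to 0 lets Player G keep an extra 58 hours, but lowers the shared codebase effort by 58, which costs Player G their own share of that drop: 5.6/7 × 58 = 46.40.
Net gain = 58 − 46.40 = 11.60. The private return per contributed unit (0.8000) is below 1, so free-riding is indeed the best response regardless of what the others do.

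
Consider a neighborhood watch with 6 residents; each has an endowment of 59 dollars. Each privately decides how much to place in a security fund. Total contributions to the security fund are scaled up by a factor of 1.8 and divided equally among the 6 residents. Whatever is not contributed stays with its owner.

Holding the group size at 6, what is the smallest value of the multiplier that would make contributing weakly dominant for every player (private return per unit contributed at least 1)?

A contributed unit returns (multiplier)/6 to its contributor.
This reaches 1 exactly when the multiplier is 6.

6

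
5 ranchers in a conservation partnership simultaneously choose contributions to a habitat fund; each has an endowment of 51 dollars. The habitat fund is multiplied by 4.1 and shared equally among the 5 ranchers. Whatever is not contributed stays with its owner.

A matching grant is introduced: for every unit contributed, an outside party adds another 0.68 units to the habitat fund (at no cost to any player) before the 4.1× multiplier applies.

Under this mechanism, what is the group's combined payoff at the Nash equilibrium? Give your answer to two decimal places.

Under the mechanism each unit contributed yields 4.1 × 1.68 / 5 = 1.3776 back to its contributor per unit of net cost, which exceeds 1, making full contribution the dominant choice for everyone.
So the Nash equilibrium is full contribution by all 5; the group earns 4.1 × 1.68 × 255 = 1756.44.

1756.44 dollars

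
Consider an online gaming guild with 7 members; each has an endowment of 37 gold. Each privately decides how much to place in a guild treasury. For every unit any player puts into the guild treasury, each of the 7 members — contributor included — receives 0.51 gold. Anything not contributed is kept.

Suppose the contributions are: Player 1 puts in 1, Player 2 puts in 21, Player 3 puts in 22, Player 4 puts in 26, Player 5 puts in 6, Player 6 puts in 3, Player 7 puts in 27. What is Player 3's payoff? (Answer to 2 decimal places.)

Total contributed: 1 + 21 + 22 + 26 + 6 + 3 + 27 = 106.
Each receives 0.51 × 106 = 54.06 from the guild treasury.
Player 3 keeps 37 − 22 = 15, so Player 3's payoff is 15 + 54.06 = 69.06.

69.06 gold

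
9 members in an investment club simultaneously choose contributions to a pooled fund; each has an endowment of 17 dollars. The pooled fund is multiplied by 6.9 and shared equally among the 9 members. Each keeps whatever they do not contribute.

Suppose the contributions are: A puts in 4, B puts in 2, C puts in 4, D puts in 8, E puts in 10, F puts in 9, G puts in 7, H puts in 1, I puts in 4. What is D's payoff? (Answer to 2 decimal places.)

Total contributed: 4 + 2 + 4 + 8 + 10 + 9 + 7 + 1 + 4 = 49.
Each receives 6.9 × 49 / 9 = 37.57 from the pooled fund.
D keeps 17 − 8 = 9, so D's payoff is 9 + 37.57 = 46.57.

46.57 dollars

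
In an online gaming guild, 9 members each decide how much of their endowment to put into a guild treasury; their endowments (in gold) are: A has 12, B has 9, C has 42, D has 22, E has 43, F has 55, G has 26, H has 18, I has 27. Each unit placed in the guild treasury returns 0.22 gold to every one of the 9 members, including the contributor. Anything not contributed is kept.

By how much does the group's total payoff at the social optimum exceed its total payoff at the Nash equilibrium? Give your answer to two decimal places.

248.92 gold

The private return per contributed unit is 0.22 < 1 for everyone, so the Nash equilibrium is zero contribution and the group total is Σ E_j = 12 + 9 + 42 + 22 + 43 + 55 + 26 + 18 + 27 = 254.
Each contributed unit returns 1.980 to the group, so the social optimum is full contribution by everyone: group total = 1.980 × 254 = 502.92.
Efficiency loss = (1.980 − 1) × 254 = 248.92.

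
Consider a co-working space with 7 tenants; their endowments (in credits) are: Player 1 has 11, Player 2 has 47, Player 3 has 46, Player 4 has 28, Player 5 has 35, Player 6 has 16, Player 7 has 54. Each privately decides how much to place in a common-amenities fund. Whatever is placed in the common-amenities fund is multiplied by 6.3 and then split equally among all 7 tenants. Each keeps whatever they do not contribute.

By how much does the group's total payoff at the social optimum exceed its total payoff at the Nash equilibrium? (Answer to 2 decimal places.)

The private return per contributed unit is 6.3/7 = 0.9000 < 1 for every player regardless of endowment, so the Nash equilibrium is zero contribution and the group total is Σ E_j = 11 + 47 + 46 + 28 + 35 + 16 + 54 = 237.
Each contributed unit returns 6.300 to the group, so the social optimum is full contribution by everyone: group total = 6.300 × 237 = 1493.10.
Efficiency loss = (6.300 − 1) × 237 = 1256.10.

1256.10 credits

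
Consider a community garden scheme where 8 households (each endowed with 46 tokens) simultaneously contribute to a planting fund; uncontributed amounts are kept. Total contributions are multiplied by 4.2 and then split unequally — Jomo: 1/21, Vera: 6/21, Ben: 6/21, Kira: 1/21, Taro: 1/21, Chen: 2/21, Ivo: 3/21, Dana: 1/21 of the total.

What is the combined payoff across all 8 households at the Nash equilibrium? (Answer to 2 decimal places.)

662.40 tokens

For player j, contributing a unit is worthwhile iff 4.2 × (j's share) ≥ 1, i.e. iff j's share is at least 0.2381.
Vera and Ben clear that bar, contributing 46 each; the remaining 6 contribute 0. Total contributed: 92.
The planting fund pays out 4.2 × 92 = 386.40 in total (split across the unequal shares, but the aggregate is all that matters for the group sum).
The 6 free-riders keep 46 each, adding 276. Group total = 276 + 386.40 = 662.40.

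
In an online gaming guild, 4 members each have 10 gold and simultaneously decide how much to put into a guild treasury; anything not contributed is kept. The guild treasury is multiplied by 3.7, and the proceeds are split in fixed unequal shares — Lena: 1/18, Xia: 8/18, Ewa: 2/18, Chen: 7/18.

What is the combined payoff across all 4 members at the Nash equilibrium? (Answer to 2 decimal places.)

For player j, contributing a unit is worthwhile iff 3.7 × (j's share) ≥ 1, i.e. iff j's share is at least 0.2703.
Xia and Chen are above the threshold, contributing 10 each; the remaining 2 contribute 0. Total contributed: 20.
The guild treasury pays out 3.7 × 20 = 74.00 in total (split across the unequal shares, but the aggregate is all that matters for the group sum).
The 2 free-riders keep 10 each, adding 20. Group total = 20 + 74.00 = 94.00.

94.00 gold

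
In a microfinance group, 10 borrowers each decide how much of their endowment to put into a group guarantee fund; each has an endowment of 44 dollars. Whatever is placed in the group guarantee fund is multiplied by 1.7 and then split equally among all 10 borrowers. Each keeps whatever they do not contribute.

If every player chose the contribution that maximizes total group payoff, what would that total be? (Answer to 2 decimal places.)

748.00 dollars

Each contributed unit returns 1.700 to the group as a whole (0.1700 to each of 10 players), which exceeds 1, so the social optimum is full contribution: group total = 1.700 × 440 = 748.00.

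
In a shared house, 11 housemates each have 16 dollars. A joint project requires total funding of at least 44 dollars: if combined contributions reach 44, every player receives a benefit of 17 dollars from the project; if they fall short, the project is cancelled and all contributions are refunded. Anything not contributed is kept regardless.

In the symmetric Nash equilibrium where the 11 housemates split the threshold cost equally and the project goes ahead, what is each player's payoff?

29 dollars

Equal share of the threshold: 44/11 = 4.
At this profile no one gains by cutting their contribution: any cut drops the total below 44, the project is cancelled, contributions are refunded, and the deviator ends with 16, which is less than 16 − 4 + 17 = 29. Contributing more than 4 just wastes the excess. So contributing exactly 4 is a best response.
Each player's payoff: 16 − 4 + 17 = 29.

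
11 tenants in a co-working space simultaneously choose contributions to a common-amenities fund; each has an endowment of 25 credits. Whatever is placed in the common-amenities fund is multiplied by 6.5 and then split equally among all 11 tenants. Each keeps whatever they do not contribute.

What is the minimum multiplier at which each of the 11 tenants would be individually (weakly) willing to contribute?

A contributed unit returns (multiplier)/11 to its contributor.
This reaches 1 exactly when the multiplier is 11.

11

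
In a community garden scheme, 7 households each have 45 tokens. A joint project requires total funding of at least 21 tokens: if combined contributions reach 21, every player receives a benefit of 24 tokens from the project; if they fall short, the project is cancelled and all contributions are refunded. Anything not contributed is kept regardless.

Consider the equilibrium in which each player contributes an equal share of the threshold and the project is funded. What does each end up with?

Equal share of the threshold: 21/7 = 3.
At this profile no one gains by cutting their contribution: any cut drops the total below 21, the project is cancelled, contributions are refunded, and the deviator ends with 45, which is less than 45 − 3 + 24 = 66. Contributing more than 3 just wastes the excess. So contributing exactly 3 is a best response.
Each player's payoff: 45 − 3 + 24 = 66.

66 tokens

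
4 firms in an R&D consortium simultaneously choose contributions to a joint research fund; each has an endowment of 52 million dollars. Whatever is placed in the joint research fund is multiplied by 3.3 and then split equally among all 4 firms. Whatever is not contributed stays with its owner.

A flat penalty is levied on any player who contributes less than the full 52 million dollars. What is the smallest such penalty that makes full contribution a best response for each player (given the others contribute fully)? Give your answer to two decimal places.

9.10 million dollars

Given the others contribute fully, the best deviation is to contribute 0 (any partial contribution still incurs the fine and gives up units whose private return 0.8250 is below 1).
Deviating from 52 to 0 saves 52 million dollars but forfeits the deviator's share of the drop in the joint research fund: 3.3/4 × 52 = 42.90.
So the deviation gain is 52 − 42.90 = 9.10, and the fine must be at least 9.10 million dollars to wipe it out.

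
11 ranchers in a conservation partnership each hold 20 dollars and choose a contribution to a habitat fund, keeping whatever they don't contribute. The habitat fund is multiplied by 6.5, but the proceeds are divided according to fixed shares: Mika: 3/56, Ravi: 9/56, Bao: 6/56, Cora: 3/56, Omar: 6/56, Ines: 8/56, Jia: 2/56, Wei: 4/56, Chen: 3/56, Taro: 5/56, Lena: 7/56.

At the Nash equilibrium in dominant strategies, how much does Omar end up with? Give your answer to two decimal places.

Player j's private return per contributed unit is 6.5 × (j's share). Contributing is weakly dominant for j when that share is at least 1/6.5 = 0.1538, and contributing 0 is dominant otherwise.
Only Ravi (9/56) clears that bar, contributing 20; the remaining 10 contribute 0. Total contributed: 20.
Omar keeps 20 and receives 6.5 × 20 × 6/56 = 13.93 from the habitat fund, for a payoff of 33.93.

33.93 dollars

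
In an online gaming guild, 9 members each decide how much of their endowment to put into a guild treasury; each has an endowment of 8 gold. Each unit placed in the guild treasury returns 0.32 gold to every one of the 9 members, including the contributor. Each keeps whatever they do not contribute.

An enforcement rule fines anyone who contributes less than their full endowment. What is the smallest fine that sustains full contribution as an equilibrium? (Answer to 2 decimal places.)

Given the others contribute fully, the best deviation is to contribute 0 (any partial contribution still incurs the fine and gives up units whose private return 0.32 is below 1).
Deviating from 8 to 0 saves 8 gold but forfeits the deviator's share of the drop in the guild treasury: 0.32 × 8 = 2.56.
So the deviation gain is 8 − 2.56 = 5.44, and the fine must be at least 5.44 gold to wipe it out.

5.44 gold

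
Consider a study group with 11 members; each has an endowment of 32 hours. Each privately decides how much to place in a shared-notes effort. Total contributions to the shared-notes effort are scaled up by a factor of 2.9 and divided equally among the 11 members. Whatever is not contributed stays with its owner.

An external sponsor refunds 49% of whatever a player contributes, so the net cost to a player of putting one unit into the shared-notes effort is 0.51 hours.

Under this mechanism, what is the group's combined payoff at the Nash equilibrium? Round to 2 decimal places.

352.00 hours

Even with the mechanism, each unit contributed returns only (2.9/11) / 0.51 = 0.5169 per unit of net cost, so contributing nothing is still dominant.
At the Nash equilibrium no one contributes; group total payoff = 11 × 32 = 352.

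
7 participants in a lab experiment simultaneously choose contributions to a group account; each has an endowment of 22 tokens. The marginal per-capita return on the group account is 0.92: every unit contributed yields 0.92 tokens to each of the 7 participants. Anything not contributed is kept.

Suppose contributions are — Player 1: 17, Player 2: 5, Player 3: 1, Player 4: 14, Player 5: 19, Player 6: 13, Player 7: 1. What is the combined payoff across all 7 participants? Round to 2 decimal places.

Total contributed: 17 + 5 + 1 + 14 + 19 + 13 + 1 = 70; total kept: 7 × 22 − 70 = 84.
The group account pays out 0.92 × 7 × 70 = 450.80 in aggregate.
Group total = 84 + 450.80 = 534.80.

534.80 tokens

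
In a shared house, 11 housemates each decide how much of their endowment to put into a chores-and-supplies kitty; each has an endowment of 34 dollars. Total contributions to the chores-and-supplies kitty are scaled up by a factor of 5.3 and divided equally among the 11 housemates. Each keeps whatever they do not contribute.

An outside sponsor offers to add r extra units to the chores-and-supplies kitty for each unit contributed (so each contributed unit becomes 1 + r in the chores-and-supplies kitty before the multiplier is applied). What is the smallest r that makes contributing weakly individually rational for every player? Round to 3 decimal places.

1.075

With matching at rate r, one contributed unit becomes (1 + r) in the chores-and-supplies kitty and returns 5.3 × (1 + r) / 11 to the contributor.
Setting this equal to 1: 1 + r = 11/5.3 = 2.0755.
So the minimum matching rate is r = 2.0755 − 1 = 1.075.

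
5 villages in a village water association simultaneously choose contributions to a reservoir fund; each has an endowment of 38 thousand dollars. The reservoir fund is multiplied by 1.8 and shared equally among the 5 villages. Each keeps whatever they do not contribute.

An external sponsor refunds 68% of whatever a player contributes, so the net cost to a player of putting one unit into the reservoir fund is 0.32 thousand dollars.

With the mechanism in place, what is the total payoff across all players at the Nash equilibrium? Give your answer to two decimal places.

Under the mechanism each unit contributed yields (1.8/5) / 0.32 = 1.1250 back to its contributor per unit of net cost, which exceeds 1, making full contribution the dominant choice for everyone.
At the Nash equilibrium everyone contributes 38. Group total payoff = 5 × (38 × 0.68 + 1.8 × 38) = 471.20.

471.20 thousand dollars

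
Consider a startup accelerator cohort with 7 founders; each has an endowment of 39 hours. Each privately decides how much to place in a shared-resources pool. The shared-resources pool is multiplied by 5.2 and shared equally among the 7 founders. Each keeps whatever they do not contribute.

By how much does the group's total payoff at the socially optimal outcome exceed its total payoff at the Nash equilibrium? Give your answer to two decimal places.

Each contributed unit returns 5.2/7 = 0.7429 to its contributor — below 1 — so contributing 0 is dominant for every player. At the Nash equilibrium everyone keeps their 39, and the group total is 7 × 39 = 273.
Each contributed unit returns 5.200 to the group as a whole (0.7429 to each of 7 players), which exceeds 1, so the social optimum is full contribution: group total = 5.200 × 273 = 1419.60.
Efficiency loss = 1419.60 − 273 = 1146.60.

1146.60 hours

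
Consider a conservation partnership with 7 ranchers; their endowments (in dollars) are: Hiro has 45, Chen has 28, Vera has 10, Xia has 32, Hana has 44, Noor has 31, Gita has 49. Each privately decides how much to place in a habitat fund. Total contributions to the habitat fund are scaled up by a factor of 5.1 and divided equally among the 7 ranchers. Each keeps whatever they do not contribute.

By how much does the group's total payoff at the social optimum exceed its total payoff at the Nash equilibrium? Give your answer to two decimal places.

979.90 dollars

The private return per contributed unit is 5.1/7 = 0.7286 < 1 for every player regardless of endowment, so the Nash equilibrium is zero contribution and the group total is Σ E_j = 45 + 28 + 10 + 32 + 44 + 31 + 49 = 239.
Each contributed unit returns 5.100 to the group, so the social optimum is full contribution by everyone: group total = 5.100 × 239 = 1218.90.
Efficiency loss = (5.100 − 1) × 239 = 979.90.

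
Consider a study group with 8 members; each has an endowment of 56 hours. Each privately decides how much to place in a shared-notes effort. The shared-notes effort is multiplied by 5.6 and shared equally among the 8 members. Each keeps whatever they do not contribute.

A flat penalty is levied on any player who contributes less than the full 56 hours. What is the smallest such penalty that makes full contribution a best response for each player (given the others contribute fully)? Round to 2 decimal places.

16.80 hours

Given the others contribute fully, the best deviation is to contribute 0 (any partial contribution still incurs the fine and gives up units whose private return 0.7000 is below 1).
Deviating from 56 to 0 saves 56 hours but forfeits the deviator's share of the drop in the shared-notes effort: 5.6/8 × 56 = 39.20.
So the deviation gain is 56 − 39.20 = 16.80, and the fine must be at least 16.80 hours to wipe it out.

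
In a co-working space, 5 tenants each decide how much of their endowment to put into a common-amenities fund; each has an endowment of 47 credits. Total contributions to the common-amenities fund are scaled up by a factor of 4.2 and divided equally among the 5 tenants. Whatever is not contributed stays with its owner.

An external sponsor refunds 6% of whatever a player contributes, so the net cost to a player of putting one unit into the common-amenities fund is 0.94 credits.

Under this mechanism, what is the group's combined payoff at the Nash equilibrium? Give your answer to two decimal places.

Even with the mechanism, each unit contributed returns only (4.2/5) / 0.94 = 0.8936 per unit of net cost, so contributing nothing is still dominant.
At the Nash equilibrium no one contributes; group total payoff = 5 × 47 = 235.

235.00 credits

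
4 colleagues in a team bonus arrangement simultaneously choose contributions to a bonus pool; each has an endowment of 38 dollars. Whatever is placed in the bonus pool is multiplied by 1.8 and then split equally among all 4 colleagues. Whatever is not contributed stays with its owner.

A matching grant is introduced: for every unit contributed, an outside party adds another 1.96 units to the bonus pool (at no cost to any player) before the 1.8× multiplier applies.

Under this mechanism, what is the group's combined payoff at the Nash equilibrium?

Under the mechanism each unit contributed yields 1.8 × 2.96 / 4 = 1.3320 back to its contributor per unit of net cost, which exceeds 1, making full contribution the dominant choice for everyone.
At the Nash equilibrium everyone contributes 38. Group total payoff = 1.8 × 2.96 × 152 = 809.86.

809.86 dollars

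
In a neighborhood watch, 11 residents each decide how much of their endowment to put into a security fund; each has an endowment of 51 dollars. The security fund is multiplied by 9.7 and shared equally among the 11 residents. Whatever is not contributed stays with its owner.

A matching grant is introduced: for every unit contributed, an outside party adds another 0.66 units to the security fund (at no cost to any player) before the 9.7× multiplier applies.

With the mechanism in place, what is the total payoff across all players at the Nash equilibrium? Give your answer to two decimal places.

Under the mechanism each unit contributed yields 9.7 × 1.66 / 11 = 1.4638 back to its contributor per unit of net cost, which exceeds 1, making full contribution the dominant choice for everyone.
At the Nash equilibrium everyone contributes 51. Group total payoff = 9.7 × 1.66 × 561 = 9033.22.

9033.22 dollars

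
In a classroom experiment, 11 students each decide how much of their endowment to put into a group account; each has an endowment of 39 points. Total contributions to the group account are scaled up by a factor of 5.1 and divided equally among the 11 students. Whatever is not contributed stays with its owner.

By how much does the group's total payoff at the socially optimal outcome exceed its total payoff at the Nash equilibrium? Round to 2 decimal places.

1758.90 points

Each contributed unit returns 5.1/11 = 0.4636 to its contributor — below 1 — so contributing 0 is dominant for every player. At the Nash equilibrium everyone keeps their 39, and the group total is 11 × 39 = 429.
Each contributed unit returns 5.100 to the group as a whole (0.4636 to each of 11 players), which exceeds 1, so the social optimum is full contribution: group total = 5.100 × 429 = 2187.90.
Efficiency loss = 2187.90 − 429 = 1758.90.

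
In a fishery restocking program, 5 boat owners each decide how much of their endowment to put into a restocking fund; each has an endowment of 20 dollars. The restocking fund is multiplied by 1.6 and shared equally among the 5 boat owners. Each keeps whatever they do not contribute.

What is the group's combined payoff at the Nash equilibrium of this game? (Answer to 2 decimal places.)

Each contributed unit returns 1.6/5 = 0.3200 to its contributor — below 1 — so contributing 0 is dominant for every player. At the Nash equilibrium everyone keeps their 20, and the group total is 5 × 20 = 100.

100.00 dollars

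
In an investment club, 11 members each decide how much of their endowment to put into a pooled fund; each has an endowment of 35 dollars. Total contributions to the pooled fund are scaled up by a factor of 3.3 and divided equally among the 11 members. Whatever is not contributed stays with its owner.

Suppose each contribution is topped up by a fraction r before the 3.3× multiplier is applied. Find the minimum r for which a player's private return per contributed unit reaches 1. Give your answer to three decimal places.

With matching at rate r, one contributed unit becomes (1 + r) in the pooled fund and returns 3.3 × (1 + r) / 11 to the contributor.
Setting this equal to 1: 1 + r = 11/3.3 = 3.3333.
So the minimum matching rate is r = 3.3333 − 1 = 2.333.

2.333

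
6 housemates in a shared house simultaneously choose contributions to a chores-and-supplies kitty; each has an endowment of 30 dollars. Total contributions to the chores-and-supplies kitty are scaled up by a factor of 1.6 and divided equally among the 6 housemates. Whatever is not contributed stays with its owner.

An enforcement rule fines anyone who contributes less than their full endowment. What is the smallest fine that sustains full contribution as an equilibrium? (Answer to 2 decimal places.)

22.00 dollars

Given the others contribute fully, the best deviation is to contribute 0 (any partial contribution still incurs the fine and gives up units whose private return 0.2667 is below 1).
Deviating from 30 to 0 saves 30 dollars but forfeits the deviator's share of the drop in the chores-and-supplies kitty: 1.6/6 × 30 = 8.00.
So the deviation gain is 30 − 8.00 = 22.00, and the fine must be at least 22.00 dollars to wipe it out.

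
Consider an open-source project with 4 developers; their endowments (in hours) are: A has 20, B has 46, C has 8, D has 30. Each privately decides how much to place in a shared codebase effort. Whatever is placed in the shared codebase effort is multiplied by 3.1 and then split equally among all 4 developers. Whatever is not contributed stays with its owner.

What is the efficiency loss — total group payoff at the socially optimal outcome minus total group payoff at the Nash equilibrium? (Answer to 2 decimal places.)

218.40 hours

The private return per contributed unit is 3.1/4 = 0.7750 < 1 for every player regardless of endowment, so the Nash equilibrium is zero contribution and the group total is Σ E_j = 20 + 46 + 8 + 30 = 104.
Each contributed unit returns 3.100 to the group, so the social optimum is full contribution by everyone: group total = 3.100 × 104 = 322.40.
Efficiency loss = (3.100 − 1) × 104 = 218.40.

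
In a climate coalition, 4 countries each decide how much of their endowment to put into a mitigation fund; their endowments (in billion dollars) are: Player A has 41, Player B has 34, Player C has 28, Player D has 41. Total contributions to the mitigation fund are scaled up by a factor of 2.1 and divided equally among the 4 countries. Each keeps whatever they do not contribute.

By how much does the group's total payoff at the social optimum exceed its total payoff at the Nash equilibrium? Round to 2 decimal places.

The private return per contributed unit is 2.1/4 = 0.5250 < 1 for every player regardless of endowment, so the Nash equilibrium is zero contribution and the group total is Σ E_j = 41 + 34 + 28 + 41 = 144.
Each contributed unit returns 2.100 to the group, so the social optimum is full contribution by everyone: group total = 2.100 × 144 = 302.40.
Efficiency loss = (2.100 − 1) × 144 = 158.40.

158.40 billion dollars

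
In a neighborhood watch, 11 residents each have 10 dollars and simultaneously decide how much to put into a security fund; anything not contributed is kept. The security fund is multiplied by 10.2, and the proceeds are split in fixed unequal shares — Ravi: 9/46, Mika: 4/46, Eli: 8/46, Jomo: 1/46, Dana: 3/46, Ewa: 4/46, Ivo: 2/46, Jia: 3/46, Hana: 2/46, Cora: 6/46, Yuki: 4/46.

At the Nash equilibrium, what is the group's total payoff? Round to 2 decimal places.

A player with share s gets back 10.2·s per unit contributed, so full contribution is dominant for anyone with s > 1/10.2 = 0.0980 and zero contribution is dominant for anyone below.
The shares above 0.0980 belong to Ravi, Eli and Cora, contributing 10 each; the remaining 8 contribute 0. Total contributed: 30.
The security fund pays out 10.2 × 30 = 306.00 in total (split across the unequal shares, but the aggregate is all that matters for the group sum).
The 8 free-riders keep 10 each, adding 80. Group total = 80 + 306.00 = 386.00.

386.00 dollars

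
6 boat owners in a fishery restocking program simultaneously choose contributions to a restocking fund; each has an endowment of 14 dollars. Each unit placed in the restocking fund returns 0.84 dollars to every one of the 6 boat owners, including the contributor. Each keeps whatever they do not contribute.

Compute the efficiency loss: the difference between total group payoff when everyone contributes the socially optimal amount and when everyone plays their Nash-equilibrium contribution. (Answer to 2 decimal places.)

339.36 dollars

The private return per contributed unit is 0.84 < 1, so contributing 0 is dominant for every player. At the Nash equilibrium everyone keeps their 14, and the group total is 6 × 14 = 84.
Each contributed unit returns 5.040 to the group as a whole (0.84 to each of 6 players), which exceeds 1, so the social optimum is full contribution: group total = 5.040 × 84 = 423.36.
Efficiency loss = 423.36 − 84 = 339.36.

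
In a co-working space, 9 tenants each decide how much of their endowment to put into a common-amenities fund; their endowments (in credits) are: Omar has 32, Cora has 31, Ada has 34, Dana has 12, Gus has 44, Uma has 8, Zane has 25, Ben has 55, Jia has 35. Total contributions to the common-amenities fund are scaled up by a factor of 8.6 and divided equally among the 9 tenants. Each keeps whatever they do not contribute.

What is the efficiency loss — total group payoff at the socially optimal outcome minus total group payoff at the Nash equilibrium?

The private return per contributed unit is 8.6/9 = 0.9556 < 1 for every player regardless of endowment, so the Nash equilibrium is zero contribution and the group total is Σ E_j = 32 + 31 + 34 + 12 + 44 + 8 + 25 + 55 + 35 = 276.
Each contributed unit returns 8.600 to the group, so the social optimum is full contribution by everyone: group total = 8.600 × 276 = 2373.60.
Efficiency loss = (8.600 − 1) × 276 = 2097.60.

2097.60 credits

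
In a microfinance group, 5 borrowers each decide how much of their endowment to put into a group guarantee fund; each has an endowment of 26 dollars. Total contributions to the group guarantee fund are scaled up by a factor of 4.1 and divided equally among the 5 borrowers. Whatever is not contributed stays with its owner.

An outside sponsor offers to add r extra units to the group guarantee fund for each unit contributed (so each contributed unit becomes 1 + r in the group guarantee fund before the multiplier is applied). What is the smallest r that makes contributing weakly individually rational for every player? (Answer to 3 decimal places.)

With matching at rate r, one contributed unit becomes (1 + r) in the group guarantee fund and returns 4.1 × (1 + r) / 5 to the contributor.
Setting this equal to 1: 1 + r = 5/4.1 = 1.2195.
So the minimum matching rate is r = 1.2195 − 1 = 0.220.

0.220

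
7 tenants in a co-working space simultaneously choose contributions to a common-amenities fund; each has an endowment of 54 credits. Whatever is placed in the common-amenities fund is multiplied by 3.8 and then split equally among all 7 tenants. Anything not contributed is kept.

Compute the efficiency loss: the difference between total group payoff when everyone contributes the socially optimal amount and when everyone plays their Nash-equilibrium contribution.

Each contributed unit returns 3.8/7 = 0.5429 to its contributor — below 1 — so contributing 0 is dominant for every player. At the Nash equilibrium everyone keeps their 54, and the group total is 7 × 54 = 378.
Each contributed unit returns 3.800 to the group as a whole (0.5429 to each of 7 players), which exceeds 1, so the social optimum is full contribution: group total = 3.800 × 378 = 1436.40.
Efficiency loss = 1436.40 − 378 = 1058.40.

1058.40 credits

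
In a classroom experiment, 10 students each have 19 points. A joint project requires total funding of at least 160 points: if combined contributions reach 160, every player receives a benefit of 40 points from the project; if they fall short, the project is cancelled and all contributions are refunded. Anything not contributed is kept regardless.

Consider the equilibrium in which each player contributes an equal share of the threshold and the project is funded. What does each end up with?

Equal share of the threshold: 160/10 = 16.
At this profile no one gains by cutting their contribution: any cut drops the total below 160, the project is cancelled, contributions are refunded, and the deviator ends with 19, which is less than 19 − 16 + 40 = 43. Contributing more than 16 just wastes the excess. So contributing exactly 16 is a best response.
Each player's payoff: 19 − 16 + 40 = 43.

43 points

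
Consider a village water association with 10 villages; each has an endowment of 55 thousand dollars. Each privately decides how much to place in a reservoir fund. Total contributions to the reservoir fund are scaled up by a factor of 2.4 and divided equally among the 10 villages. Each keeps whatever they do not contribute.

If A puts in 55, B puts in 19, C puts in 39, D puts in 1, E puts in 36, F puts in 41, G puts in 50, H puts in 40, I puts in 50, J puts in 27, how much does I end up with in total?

90.92 thousand dollars

Total contributed: 55 + 19 + 39 + 1 + 36 + 41 + 50 + 40 + 50 + 27 = 358.
Each receives 2.4 × 358 / 10 = 85.92 from the reservoir fund.
I keeps 55 − 50 = 5, so I's payoff is 5 + 85.92 = 90.92.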